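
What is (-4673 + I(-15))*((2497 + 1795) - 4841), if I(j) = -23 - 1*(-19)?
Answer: 2567673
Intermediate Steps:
I(j) = -4 (I(j) = -23 + 19 = -4)
(-4673 + I(-15))*((2497 + 1795) - 4841) = (-4673 - 4)*((2497 + 1795) - 4841) = -4677*(4292 - 4841) = -4677*(-549) = 2567673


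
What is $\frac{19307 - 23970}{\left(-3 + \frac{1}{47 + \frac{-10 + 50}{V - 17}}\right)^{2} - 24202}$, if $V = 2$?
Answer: $\frac{82483807}{427952362} \approx 0.19274$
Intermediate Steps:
$\frac{19307 - 23970}{\left(-3 + \frac{1}{47 + \frac{-10 + 50}{V - 17}}\right)^{2} - 24202} = \frac{19307 - 23970}{\left(-3 + \frac{1}{47 + \frac{-10 + 50}{2 - 17}}\right)^{2} - 24202} = - \frac{4663}{\left(-3 + \frac{1}{47 + \frac{40}{-15}}\right)^{2} - 24202} = - \frac{4663}{\left(-3 + \frac{1}{47 + 40 \left(- \frac{1}{15}\right)}\right)^{2} - 24202} = - \frac{4663}{\left(-3 + \frac{1}{47 - \frac{8}{3}}\right)^{2} - 24202} = - \frac{4663}{\left(-3 + \frac{1}{\frac{133}{3}}\right)^{2} - 24202} = - \frac{4663}{\left(-3 + \frac{3}{133}\right)^{2} - 24202} = - \frac{4663}{\left(- \frac{396}{133}\right)^{2} - 24202} = - \frac{4663}{\frac{156816}{17689} - 24202} = - \frac{4663}{- \frac{427952362}{17689}} = \left(-4663\right) \left(- \frac{17689}{427952362}\right) = \frac{82483807}{427952362}$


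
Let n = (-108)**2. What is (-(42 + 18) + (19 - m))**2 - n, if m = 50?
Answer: -3383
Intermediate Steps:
n = 11664
(-(42 + 18) + (19 - m))**2 - n = (-(42 + 18) + (19 - 1*50))**2 - 1*11664 = (-1*60 + (19 - 50))**2 - 11664 = (-60 - 31)**2 - 11664 = (-91)**2 - 11664 = 8281 - 11664 = -3383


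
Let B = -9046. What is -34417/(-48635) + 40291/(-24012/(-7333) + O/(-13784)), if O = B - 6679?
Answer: 198083177550463881/21705451932955 ≈ 9126.0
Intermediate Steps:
O = -15725 (O = -9046 - 6679 = -15725)
-34417/(-48635) + 40291/(-24012/(-7333) + O/(-13784)) = -34417/(-48635) + 40291/(-24012/(-7333) - 15725/(-13784)) = -34417*(-1/48635) + 40291/(-24012*(-1/7333) - 15725*(-1/13784)) = 34417/48635 + 40291/(24012/7333 + 15725/13784) = 34417/48635 + 40291/(446292833/101078072) = 34417/48635 + 40291*(101078072/446292833) = 34417/48635 + 4072536598952/446292833 = 198083177550463881/21705451932955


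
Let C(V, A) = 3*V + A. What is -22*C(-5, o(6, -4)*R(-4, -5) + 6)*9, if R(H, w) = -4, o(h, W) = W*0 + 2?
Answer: 3366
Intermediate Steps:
o(h, W) = 2 (o(h, W) = 0 + 2 = 2)
C(V, A) = A + 3*V
-22*C(-5, o(6, -4)*R(-4, -5) + 6)*9 = -22*((2*(-4) + 6) + 3*(-5))*9 = -22*((-8 + 6) - 15)*9 = -22*(-2 - 15)*9 = -22*(-17)*9 = 374*9 = 3366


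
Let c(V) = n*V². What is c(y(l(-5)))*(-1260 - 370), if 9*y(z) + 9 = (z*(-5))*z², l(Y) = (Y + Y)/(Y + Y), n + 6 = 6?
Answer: 0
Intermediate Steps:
n = 0 (n = -6 + 6 = 0)
l(Y) = 1 (l(Y) = (2*Y)/((2*Y)) = (2*Y)*(1/(2*Y)) = 1)
y(z) = -1 - 5*z³/9 (y(z) = -1 + ((z*(-5))*z²)/9 = -1 + ((-5*z)*z²)/9 = -1 + (-5*z³)/9 = -1 - 5*z³/9)
c(V) = 0 (c(V) = 0*V² = 0)
c(y(l(-5)))*(-1260 - 370) = 0*(-1260 - 370) = 0*(-1630) = 0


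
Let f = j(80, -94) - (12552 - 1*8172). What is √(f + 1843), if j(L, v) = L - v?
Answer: I*√2363 ≈ 48.611*I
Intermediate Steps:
f = -4206 (f = (80 - 1*(-94)) - (12552 - 1*8172) = (80 + 94) - (12552 - 8172) = 174 - 1*4380 = 174 - 4380 = -4206)
√(f + 1843) = √(-4206 + 1843) = √(-2363) = I*√2363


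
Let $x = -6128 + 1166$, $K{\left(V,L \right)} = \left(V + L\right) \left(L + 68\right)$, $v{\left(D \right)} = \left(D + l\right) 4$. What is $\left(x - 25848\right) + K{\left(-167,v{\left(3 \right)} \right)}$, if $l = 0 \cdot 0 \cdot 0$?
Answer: $-43210$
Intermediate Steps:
$l = 0$ ($l = 0 \cdot 0 = 0$)
$v{\left(D \right)} = 4 D$ ($v{\left(D \right)} = \left(D + 0\right) 4 = D 4 = 4 D$)
$K{\left(V,L \right)} = \left(68 + L\right) \left(L + V\right)$ ($K{\left(V,L \right)} = \left(L + V\right) \left(68 + L\right) = \left(68 + L\right) \left(L + V\right)$)
$x = -4962$
$\left(x - 25848\right) + K{\left(-167,v{\left(3 \right)} \right)} = \left(-4962 - 25848\right) + \left(\left(4 \cdot 3\right)^{2} + 68 \cdot 4 \cdot 3 + 68 \left(-167\right) + 4 \cdot 3 \left(-167\right)\right) = -30810 + \left(12^{2} + 68 \cdot 12 - 11356 + 12 \left(-167\right)\right) = -30810 + \left(144 + 816 - 11356 - 2004\right) = -30810 - 12400 = -43210$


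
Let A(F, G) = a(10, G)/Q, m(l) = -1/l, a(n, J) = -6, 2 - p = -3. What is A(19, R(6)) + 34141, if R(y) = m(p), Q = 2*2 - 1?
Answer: 34139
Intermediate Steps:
p = 5 (p = 2 - 1*(-3) = 2 + 3 = 5)
Q = 3 (Q = 4 - 1 = 3)
R(y) = -⅕ (R(y) = -1/5 = -1*⅕ = -⅕)
A(F, G) = -2 (A(F, G) = -6/3 = -6*⅓ = -2)
A(19, R(6)) + 34141 = -2 + 34141 = 34139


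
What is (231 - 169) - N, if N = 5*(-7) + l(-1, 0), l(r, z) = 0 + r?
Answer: 98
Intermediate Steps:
l(r, z) = r
N = -36 (N = 5*(-7) - 1 = -35 - 1 = -36)
(231 - 169) - N = (231 - 169) - 1*(-36) = 62 + 36 = 98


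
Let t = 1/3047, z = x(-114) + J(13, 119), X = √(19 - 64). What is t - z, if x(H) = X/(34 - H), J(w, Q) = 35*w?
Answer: -1386384/3047 - 3*I*√5/148 ≈ -455.0 - 0.045326*I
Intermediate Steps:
X = 3*I*√5 (X = √(-45) = 3*I*√5 ≈ 6.7082*I)
x(H) = 3*I*√5/(34 - H) (x(H) = (3*I*√5)/(34 - H) = 3*I*√5/(34 - H))
z = 455 + 3*I*√5/148 (z = -3*I*√5/(-34 - 114) + 35*13 = -3*I*√5/(-148) + 455 = -3*I*√5*(-1/148) + 455 = 3*I*√5/148 + 455 = 455 + 3*I*√5/148 ≈ 455.0 + 0.045326*I)
t = 1/3047 ≈ 0.00032819
t - z = 1/3047 - (455 + 3*I*√5/148) = 1/3047 + (-455 - 3*I*√5/148) = -1386384/3047 - 3*I*√5/148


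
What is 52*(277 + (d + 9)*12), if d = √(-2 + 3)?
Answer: 20644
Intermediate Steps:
d = 1 (d = √1 = 1)
52*(277 + (d + 9)*12) = 52*(277 + (1 + 9)*12) = 52*(277 + 10*12) = 52*(277 + 120) = 52*397 = 20644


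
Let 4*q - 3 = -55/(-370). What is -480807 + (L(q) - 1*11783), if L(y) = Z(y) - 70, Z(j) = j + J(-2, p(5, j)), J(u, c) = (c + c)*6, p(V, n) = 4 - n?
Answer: -145815715/296 ≈ -4.9262e+5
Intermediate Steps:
q = 233/296 (q = ¾ + (-55/(-370))/4 = ¾ + (-55*(-1/370))/4 = ¾ + (¼)*(11/74) = ¾ + 11/296 = 233/296 ≈ 0.78716)
J(u, c) = 12*c (J(u, c) = (2*c)*6 = 12*c)
Z(j) = 48 - 11*j (Z(j) = j + 12*(4 - j) = j + (48 - 12*j) = 48 - 11*j)
L(y) = -22 - 11*y (L(y) = (48 - 11*y) - 70 = -22 - 11*y)
-480807 + (L(q) - 1*11783) = -480807 + ((-22 - 11*233/296) - 1*11783) = -480807 + ((-22 - 2563/296) - 11783) = -480807 + (-9075/296 - 11783) = -480807 - 3496843/296 = -145815715/296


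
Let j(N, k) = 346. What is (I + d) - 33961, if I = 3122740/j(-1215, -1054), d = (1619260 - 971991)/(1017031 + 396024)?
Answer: -870805995004/34922645 ≈ -24935.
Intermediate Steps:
d = 92467/201865 (d = 647269/1413055 = 647269*(1/1413055) = 92467/201865 ≈ 0.45806)
I = 1561370/173 (I = 3122740/346 = 3122740*(1/346) = 1561370/173 ≈ 9025.3)
(I + d) - 33961 = (1561370/173 + 92467/201865) - 33961 = 315201951841/34922645 - 33961 = -870805995004/34922645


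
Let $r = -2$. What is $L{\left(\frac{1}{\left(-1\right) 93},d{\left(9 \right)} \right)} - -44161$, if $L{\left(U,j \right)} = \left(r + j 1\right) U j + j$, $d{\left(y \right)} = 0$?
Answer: $44161$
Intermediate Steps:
$L{\left(U,j \right)} = j + U j \left(-2 + j\right)$ ($L{\left(U,j \right)} = \left(-2 + j 1\right) U j + j = \left(-2 + j\right) U j + j = U \left(-2 + j\right) j + j = U j \left(-2 + j\right) + j = j + U j \left(-2 + j\right)$)
$L{\left(\frac{1}{\left(-1\right) 93},d{\left(9 \right)} \right)} - -44161 = 0 \left(1 - \frac{2}{\left(-1\right) 93} + \frac{1}{\left(-1\right) 93} \cdot 0\right) - -44161 = 0 \left(1 - \frac{2}{-93} + \frac{1}{-93} \cdot 0\right) + 44161 = 0 \left(1 - - \frac{2}{93} - 0\right) + 44161 = 0 \left(1 + \frac{2}{93} + 0\right) + 44161 = 0 \cdot \frac{95}{93} + 44161 = 0 + 44161 = 44161$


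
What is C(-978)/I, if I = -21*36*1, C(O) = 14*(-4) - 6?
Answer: 31/378 ≈ 0.082011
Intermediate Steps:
C(O) = -62 (C(O) = -56 - 6 = -62)
I = -756 (I = -756*1 = -756)
C(-978)/I = -62/(-756) = -62*(-1/756) = 31/378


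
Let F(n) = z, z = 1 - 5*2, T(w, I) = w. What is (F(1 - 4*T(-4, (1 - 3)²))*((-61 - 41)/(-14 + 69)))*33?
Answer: 2754/5 ≈ 550.80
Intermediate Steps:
z = -9 (z = 1 - 10 = -9)
F(n) = -9
(F(1 - 4*T(-4, (1 - 3)²))*((-61 - 41)/(-14 + 69)))*33 = -9*(-61 - 41)/(-14 + 69)*33 = -(-918)/55*33 = -9*(-102/55)*33 = (918/55)*33 = 2754/5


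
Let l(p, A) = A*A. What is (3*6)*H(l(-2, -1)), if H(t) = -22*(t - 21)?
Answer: 7920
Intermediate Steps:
l(p, A) = A²
H(t) = 462 - 22*t (H(t) = -22*(-21 + t) = 462 - 22*t)
(3*6)*H(l(-2, -1)) = (3*6)*(462 - 22*(-1)²) = 18*(462 - 22*1) = 18*(462 - 22) = 18*440 = 7920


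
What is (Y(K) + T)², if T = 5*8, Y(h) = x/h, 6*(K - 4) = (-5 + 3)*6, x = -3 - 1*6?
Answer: 5041/4 ≈ 1260.3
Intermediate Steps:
x = -9 (x = -3 - 6 = -9)
K = 2 (K = 4 + ((-5 + 3)*6)/6 = 4 + (-2*6)/6 = 4 + (⅙)*(-12) = 4 - 2 = 2)
Y(h) = -9/h
T = 40
(Y(K) + T)² = (-9/2 + 40)² = (71/2)² = 5041/4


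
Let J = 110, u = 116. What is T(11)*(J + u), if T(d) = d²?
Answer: 27346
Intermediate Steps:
T(11)*(J + u) = 11²*(110 + 116) = 121*226 = 27346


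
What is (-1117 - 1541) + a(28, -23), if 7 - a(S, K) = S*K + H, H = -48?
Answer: -1959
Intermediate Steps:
a(S, K) = 55 - K*S (a(S, K) = 7 - (S*K - 48) = 7 - (K*S - 48) = 7 - (-48 + K*S) = 7 + (48 - K*S) = 55 - K*S)
(-1117 - 1541) + a(28, -23) = (-1117 - 1541) + (55 - 1*(-23)*28) = -2658 + (55 + 644) = -2658 + 699 = -1959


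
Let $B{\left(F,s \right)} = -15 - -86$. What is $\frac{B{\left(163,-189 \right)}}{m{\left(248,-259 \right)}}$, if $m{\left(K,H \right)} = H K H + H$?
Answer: $\frac{71}{16635829} \approx 4.2679 \cdot 10^{-6}$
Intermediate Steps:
$m{\left(K,H \right)} = H + K H^{2}$ ($m{\left(K,H \right)} = K H^{2} + H = H + K H^{2}$)
$B{\left(F,s \right)} = 71$ ($B{\left(F,s \right)} = -15 + 86 = 71$)
$\frac{B{\left(163,-189 \right)}}{m{\left(248,-259 \right)}} = \frac{71}{\left(-259\right) \left(1 - 64232\right)} = \frac{71}{\left(-259\right) \left(-64231\right)} = \frac{71}{16635829}$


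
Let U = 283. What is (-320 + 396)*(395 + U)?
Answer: 51528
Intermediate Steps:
(-320 + 396)*(395 + U) = (-320 + 396)*(395 + 283) = 76*678 = 51528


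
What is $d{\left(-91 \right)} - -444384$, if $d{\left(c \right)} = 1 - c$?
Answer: $444476$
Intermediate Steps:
$d{\left(-91 \right)} - -444384 = \left(1 - -91\right) - -444384 = \left(1 + 91\right) + 444384 = 92 + 444384 = 444476$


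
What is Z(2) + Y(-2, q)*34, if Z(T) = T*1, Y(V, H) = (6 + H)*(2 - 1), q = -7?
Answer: -32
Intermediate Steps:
Y(V, H) = 6 + H (Y(V, H) = (6 + H)*1 = 6 + H)
Z(T) = T
Z(2) + Y(-2, q)*34 = 2 + (6 - 7)*34 = 2 - 1*34 = 2 - 34 = -32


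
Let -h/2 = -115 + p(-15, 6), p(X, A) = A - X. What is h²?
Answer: 35344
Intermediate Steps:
h = 188 (h = -2*(-115 + (6 - 1*(-15))) = -2*(-115 + (6 + 15)) = -2*(-115 + 21) = -2*(-94) = 188)
h² = 188² = 35344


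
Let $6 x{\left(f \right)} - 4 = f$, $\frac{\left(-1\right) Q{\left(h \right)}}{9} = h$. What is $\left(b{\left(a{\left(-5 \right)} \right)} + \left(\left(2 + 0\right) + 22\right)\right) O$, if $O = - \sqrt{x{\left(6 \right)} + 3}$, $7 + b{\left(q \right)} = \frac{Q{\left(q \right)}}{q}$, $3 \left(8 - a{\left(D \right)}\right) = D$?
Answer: $- \frac{8 \sqrt{42}}{3} \approx -17.282$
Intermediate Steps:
$Q{\left(h \right)} = - 9 h$
$a{\left(D \right)} = 8 - \frac{D}{3}$
$x{\left(f \right)} = \frac{2}{3} + \frac{f}{6}$
$b{\left(q \right)} = -16$ ($b{\left(q \right)} = -7 + \frac{\left(-9\right) q}{q} = -7 - 9 = -16$)
$O = - \frac{\sqrt{42}}{3}$ ($O = - \sqrt{\left(\frac{2}{3} + \frac{1}{6} \cdot 6\right) + 3} = - \sqrt{\left(\frac{2}{3} + 1\right) + 3} = - \sqrt{\frac{5}{3} + 3} = - \sqrt{\frac{14}{3}} = - \frac{\sqrt{42}}{3} \approx -2.1602$)
$\left(b{\left(a{\left(-5 \right)} \right)} + \left(\left(2 + 0\right) + 22\right)\right) O = \left(-16 + \left(\left(2 + 0\right) + 22\right)\right) \left(- \frac{\sqrt{42}}{3}\right) = \left(-16 + \left(2 + 22\right)\right) \left(- \frac{\sqrt{42}}{3}\right) = \left(-16 + 24\right) \left(- \frac{\sqrt{42}}{3}\right) = 8 \left(- \frac{\sqrt{42}}{3}\right) = - \frac{8 \sqrt{42}}{3}$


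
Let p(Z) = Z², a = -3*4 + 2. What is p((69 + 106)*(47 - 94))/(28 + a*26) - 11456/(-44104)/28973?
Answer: -10805709109610901/37056930568 ≈ -2.9160e+5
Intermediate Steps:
a = -10 (a = -12 + 2 = -10)
p((69 + 106)*(47 - 94))/(28 + a*26) - 11456/(-44104)/28973 = ((69 + 106)*(47 - 94))²/(28 - 10*26) - 11456/(-44104)/28973 = (175*(-47))²/(28 - 260) - 11456*(-1/44104)*(1/28973) = (-8225)²/(-232) + (1432/5513)*(1/28973) = 67650625*(-1/232) + 1432/159728149 = -67650625/232 + 1432/159728149 = -10805709109610901/37056930568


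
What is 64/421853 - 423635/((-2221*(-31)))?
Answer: -178707289191/29045000903 ≈ -6.1528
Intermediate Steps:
64/421853 - 423635/((-2221*(-31))) = 64*(1/421853) - 423635/68851 = 64/421853 - 423635*1/68851 = 64/421853 - 423635/68851 = -178707289191/29045000903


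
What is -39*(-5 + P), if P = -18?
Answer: 897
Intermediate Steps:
-39*(-5 + P) = -39*(-5 - 18) = -39*(-23) = 897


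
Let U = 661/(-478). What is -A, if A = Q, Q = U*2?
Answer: 661/239 ≈ 2.7657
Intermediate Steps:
U = -661/478 (U = 661*(-1/478) = -661/478 ≈ -1.3828)
Q = -661/239 (Q = -661/478*2 = -661/239 ≈ -2.7657)
A = -661/239 ≈ -2.7657
-A = -1*(-661/239) = 661/239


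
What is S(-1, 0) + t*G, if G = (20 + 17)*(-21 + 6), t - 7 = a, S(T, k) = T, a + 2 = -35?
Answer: 16649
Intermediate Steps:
a = -37 (a = -2 - 35 = -37)
t = -30 (t = 7 - 37 = -30)
G = -555 (G = 37*(-15) = -555)
S(-1, 0) + t*G = -1 - 30*(-555) = -1 + 16650 = 16649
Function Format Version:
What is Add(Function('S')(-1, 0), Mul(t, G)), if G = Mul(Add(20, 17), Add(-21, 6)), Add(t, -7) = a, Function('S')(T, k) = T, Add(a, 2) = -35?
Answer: 16649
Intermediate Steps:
a = -37 (a = Add(-2, -35) = -37)
t = -30 (t = Add(7, -37) = -30)
G = -555 (G = Mul(37, -15) = -555)
Add(Function('S')(-1, 0), Mul(t, G)) = Add(-1, Mul(-30, -555)) = Add(-1, 16650) = 16649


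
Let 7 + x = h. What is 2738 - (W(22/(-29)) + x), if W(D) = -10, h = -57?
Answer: 2812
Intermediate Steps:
x = -64 (x = -7 - 57 = -64)
2738 - (W(22/(-29)) + x) = 2738 - (-10 - 64) = 2738 - 1*(-74) = 2738 + 74 = 2812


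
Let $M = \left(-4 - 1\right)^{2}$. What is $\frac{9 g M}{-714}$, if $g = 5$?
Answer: $- \frac{375}{238} \approx -1.5756$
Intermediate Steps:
$M = 25$ ($M = \left(-5\right)^{2} = 25$)
$\frac{9 g M}{-714} = \frac{9 \cdot 5 \cdot 25}{-714} = 45 \cdot 25 \left(- \frac{1}{714}\right) = 1125 \left(- \frac{1}{714}\right) = - \frac{375}{238}$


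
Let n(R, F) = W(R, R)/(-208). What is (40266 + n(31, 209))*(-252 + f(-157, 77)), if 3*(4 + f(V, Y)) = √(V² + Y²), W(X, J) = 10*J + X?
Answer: -133999792/13 + 8374987*√30578/624 ≈ -7.9607e+6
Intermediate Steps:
W(X, J) = X + 10*J
n(R, F) = -11*R/208 (n(R, F) = (R + 10*R)/(-208) = (11*R)*(-1/208) = -11*R/208)
f(V, Y) = -4 + √(V² + Y²)/3
(40266 + n(31, 209))*(-252 + f(-157, 77)) = (40266 - 11/208*31)*(-252 + (-4 + √((-157)² + 77²)/3)) = (40266 - 341/208)*(-252 + (-4 + √(24649 + 5929)/3)) = 8374987*(-252 + (-4 + √30578/3))/208 = 8374987*(-256 + √30578/3)/208 = -133999792/13 + 8374987*√30578/624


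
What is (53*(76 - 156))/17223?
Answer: -4240/17223 ≈ -0.24618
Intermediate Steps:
(53*(76 - 156))/17223 = (53*(-80))*(1/17223) = -4240*1/17223 = -4240/17223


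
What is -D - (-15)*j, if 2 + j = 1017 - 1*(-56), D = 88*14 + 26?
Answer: 14807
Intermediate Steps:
D = 1258 (D = 1232 + 26 = 1258)
j = 1071 (j = -2 + (1017 - 1*(-56)) = -2 + (1017 + 56) = -2 + 1073 = 1071)
-D - (-15)*j = -1*1258 - (-15)*1071 = -1258 - 1*(-16065) = -1258 + 16065 = 14807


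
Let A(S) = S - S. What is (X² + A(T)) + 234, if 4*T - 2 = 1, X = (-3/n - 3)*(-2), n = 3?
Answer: 298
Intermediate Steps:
X = 8 (X = (-3/3 - 3)*(-2) = (-3*⅓ - 3)*(-2) = (-1 - 3)*(-2) = -4*(-2) = 8)
T = ¾ (T = ½ + (¼)*1 = ½ + ¼ = ¾ ≈ 0.75000)
A(S) = 0
(X² + A(T)) + 234 = (8² + 0) + 234 = (64 + 0) + 234 = 64 + 234 = 298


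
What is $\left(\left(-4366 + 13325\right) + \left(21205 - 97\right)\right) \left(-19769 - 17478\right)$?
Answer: $-1119905549$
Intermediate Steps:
$\left(\left(-4366 + 13325\right) + \left(21205 - 97\right)\right) \left(-19769 - 17478\right) = \left(8959 + 21108\right) \left(-37247\right) = 30067 \left(-37247\right) = -1119905549$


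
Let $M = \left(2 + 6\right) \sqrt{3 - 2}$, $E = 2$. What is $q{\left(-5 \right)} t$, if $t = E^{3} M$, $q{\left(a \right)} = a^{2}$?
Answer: $1600$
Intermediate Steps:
$M = 8$ ($M = 8 \sqrt{1} = 8 \cdot 1 = 8$)
$t = 64$ ($t = 2^{3} \cdot 8 = 8 \cdot 8 = 64$)
$q{\left(-5 \right)} t = \left(-5\right)^{2} \cdot 64 = 25 \cdot 64 = 1600$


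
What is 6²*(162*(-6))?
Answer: -34992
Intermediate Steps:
6²*(162*(-6)) = 36*(-972) = -34992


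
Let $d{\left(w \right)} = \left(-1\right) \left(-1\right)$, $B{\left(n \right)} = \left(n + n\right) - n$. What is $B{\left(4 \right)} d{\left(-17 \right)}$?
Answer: $4$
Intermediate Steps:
$B{\left(n \right)} = n$ ($B{\left(n \right)} = 2 n - n = n$)
$d{\left(w \right)} = 1$
$B{\left(4 \right)} d{\left(-17 \right)} = 4 \cdot 1 = 4$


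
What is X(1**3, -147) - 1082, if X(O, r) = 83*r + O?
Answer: -13282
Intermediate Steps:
X(O, r) = O + 83*r
X(1**3, -147) - 1082 = (1**3 + 83*(-147)) - 1082 = (1 - 12201) - 1082 = -12200 - 1082 = -13282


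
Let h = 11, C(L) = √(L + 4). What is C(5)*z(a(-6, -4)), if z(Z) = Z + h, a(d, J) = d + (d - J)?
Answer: 9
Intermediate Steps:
C(L) = √(4 + L)
a(d, J) = -J + 2*d
z(Z) = 11 + Z (z(Z) = Z + 11 = 11 + Z)
C(5)*z(a(-6, -4)) = √(4 + 5)*(11 + (-1*(-4) + 2*(-6))) = √9*(11 + (4 - 12)) = 3*(11 - 8) = 3*3 = 9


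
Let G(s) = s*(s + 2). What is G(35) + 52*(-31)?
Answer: -317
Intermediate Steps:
G(s) = s*(2 + s)
G(35) + 52*(-31) = 35*(2 + 35) + 52*(-31) = 35*37 - 1612 = 1295 - 1612 = -317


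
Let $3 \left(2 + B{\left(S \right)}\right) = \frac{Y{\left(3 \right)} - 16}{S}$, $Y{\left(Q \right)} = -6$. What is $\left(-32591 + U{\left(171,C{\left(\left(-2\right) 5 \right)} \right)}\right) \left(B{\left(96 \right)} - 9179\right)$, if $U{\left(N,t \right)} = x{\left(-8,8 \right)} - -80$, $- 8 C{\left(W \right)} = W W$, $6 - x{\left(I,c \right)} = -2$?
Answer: $\frac{42971403725}{144} \approx 2.9841 \cdot 10^{8}$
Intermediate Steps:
$x{\left(I,c \right)} = 8$ ($x{\left(I,c \right)} = 6 - -2 = 6 + 2 = 8$)
$C{\left(W \right)} = - \frac{W^{2}}{8}$ ($C{\left(W \right)} = - \frac{W W}{8} = - \frac{W^{2}}{8}$)
$U{\left(N,t \right)} = 88$ ($U{\left(N,t \right)} = 8 - -80 = 8 + 80 = 88$)
$B{\left(S \right)} = -2 - \frac{22}{3 S}$ ($B{\left(S \right)} = -2 + \frac{\left(-6 - 16\right) \frac{1}{S}}{3} = -2 + \frac{\left(-22\right) \frac{1}{S}}{3} = -2 - \frac{22}{3 S}$)
$\left(-32591 + U{\left(171,C{\left(\left(-2\right) 5 \right)} \right)}\right) \left(B{\left(96 \right)} - 9179\right) = \left(-32591 + 88\right) \left(\left(-2 - \frac{22}{3 \cdot 96}\right) - 9179\right) = - 32503 \left(\left(-2 - \frac{11}{144}\right) - 9179\right) = - 32503 \left(- \frac{299}{144} - 9179\right) = \left(-32503\right) \left(- \frac{1322075}{144}\right) = \frac{42971403725}{144}$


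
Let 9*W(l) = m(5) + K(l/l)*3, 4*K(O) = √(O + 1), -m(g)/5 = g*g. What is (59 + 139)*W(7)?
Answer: -2750 + 33*√2/2 ≈ -2726.7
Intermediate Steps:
m(g) = -5*g² (m(g) = -5*g*g = -5*g²)
K(O) = √(1 + O)/4 (K(O) = √(O + 1)/4 = √(1 + O)/4)
W(l) = -125/9 + √2/12 (W(l) = (-5*5² + (√(1 + l/l)/4)*3)/9 = (-5*25 + (√(1 + 1)/4)*3)/9 = (-125 + (√2/4)*3)/9 = (-125 + 3*√2/4)/9 = -125/9 + √2/12)
(59 + 139)*W(7) = (59 + 139)*(-125/9 + √2/12) = 198*(-125/9 + √2/12) = -2750 + 33*√2/2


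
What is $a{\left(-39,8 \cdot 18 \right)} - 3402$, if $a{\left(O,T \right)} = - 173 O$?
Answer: $3345$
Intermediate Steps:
$a{\left(-39,8 \cdot 18 \right)} - 3402 = \left(-173\right) \left(-39\right) - 3402 = 6747 - 3402 = 3345$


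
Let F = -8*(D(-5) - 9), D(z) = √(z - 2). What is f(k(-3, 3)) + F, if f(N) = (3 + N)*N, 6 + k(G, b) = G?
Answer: 126 - 8*I*√7 ≈ 126.0 - 21.166*I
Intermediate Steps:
k(G, b) = -6 + G
D(z) = √(-2 + z)
f(N) = N*(3 + N)
F = 72 - 8*I*√7 (F = -8*(√(-2 - 5) - 9) = -8*(√(-7) - 9) = -8*(I*√7 - 9) = -8*(-9 + I*√7) = 72 - 8*I*√7 ≈ 72.0 - 21.166*I)
f(k(-3, 3)) + F = (-6 - 3)*(3 + (-6 - 3)) + (72 - 8*I*√7) = -9*(3 - 9) + (72 - 8*I*√7) = -9*(-6) + (72 - 8*I*√7) = 54 + (72 - 8*I*√7) = 126 - 8*I*√7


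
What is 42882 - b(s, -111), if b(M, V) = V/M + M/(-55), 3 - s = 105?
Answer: 80183837/1870 ≈ 42879.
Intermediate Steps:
s = -102 (s = 3 - 1*105 = 3 - 105 = -102)
b(M, V) = -M/55 + V/M (b(M, V) = V/M + M*(-1/55) = V/M - M/55 = -M/55 + V/M)
42882 - b(s, -111) = 42882 - (-1/55*(-102) - 111/(-102)) = 42882 - (102/55 - 111*(-1/102)) = 42882 - (102/55 + 37/34) = 42882 - 1*5503/1870 = 42882 - 5503/1870 = 80183837/1870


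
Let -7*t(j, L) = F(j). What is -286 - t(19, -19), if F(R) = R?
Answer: -1983/7 ≈ -283.29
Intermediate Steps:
t(j, L) = -j/7
-286 - t(19, -19) = -286 - (-1)*19/7 = -286 - 1*(-19/7) = -286 + 19/7 = -1983/7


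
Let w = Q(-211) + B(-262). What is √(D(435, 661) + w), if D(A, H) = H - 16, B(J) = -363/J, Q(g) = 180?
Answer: 81*√8646/262 ≈ 28.747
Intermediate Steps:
D(A, H) = -16 + H
w = 47523/262 (w = 180 - 363/(-262) = 180 - 363*(-1/262) = 180 + 363/262 = 47523/262 ≈ 181.39)
√(D(435, 661) + w) = √((-16 + 661) + 47523/262) = √(645 + 47523/262) = √(216513/262) = 81*√8646/262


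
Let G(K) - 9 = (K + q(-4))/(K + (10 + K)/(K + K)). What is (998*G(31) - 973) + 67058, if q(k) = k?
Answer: 149027173/1963 ≈ 75918.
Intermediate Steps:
G(K) = 9 + (-4 + K)/(K + (10 + K)/(2*K)) (G(K) = 9 + (K - 4)/(K + (10 + K)/(K + K)) = 9 + (-4 + K)/(K + (10 + K)/((2*K))) = 9 + (-4 + K)/(K + (10 + K)*(1/(2*K))) = 9 + (-4 + K)/(K + (10 + K)/(2*K)))
(998*G(31) - 973) + 67058 = (998*((90 + 31 + 20*31²)/(10 + 31 + 2*31²)) - 973) + 67058 = (998*((90 + 31 + 20*961)/(10 + 31 + 2*961)) - 973) + 67058 = (998*((90 + 31 + 19220)/(10 + 31 + 1922)) - 973) + 67058 = (998*(19341/1963) - 973) + 67058 = (19302318/1963 - 973) + 67058 = 17392319/1963 + 67058 = 149027173/1963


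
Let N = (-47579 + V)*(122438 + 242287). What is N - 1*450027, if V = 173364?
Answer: 45876484098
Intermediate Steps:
N = 45876934125 (N = (-47579 + 173364)*(122438 + 242287) = 125785*364725 = 45876934125)
N - 1*450027 = 45876934125 - 1*450027 = 45876934125 - 450027 = 45876484098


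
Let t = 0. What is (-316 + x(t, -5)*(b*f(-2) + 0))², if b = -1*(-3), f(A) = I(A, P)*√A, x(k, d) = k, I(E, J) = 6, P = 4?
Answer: 99856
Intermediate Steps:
f(A) = 6*√A
b = 3
(-316 + x(t, -5)*(b*f(-2) + 0))² = (-316 + 0*(3*(6*√(-2)) + 0))² = (-316 + 0*(3*(6*(I*√2)) + 0))² = (-316 + 0*(3*(6*I*√2) + 0))² = (-316 + 0*(18*I*√2 + 0))² = (-316 + 0*(18*I*√2))² = (-316 + 0)² = (-316)² = 99856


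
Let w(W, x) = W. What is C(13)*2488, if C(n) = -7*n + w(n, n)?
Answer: -194064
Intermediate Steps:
C(n) = -6*n (C(n) = -7*n + n = -6*n)
C(13)*2488 = -6*13*2488 = -78*2488 = -194064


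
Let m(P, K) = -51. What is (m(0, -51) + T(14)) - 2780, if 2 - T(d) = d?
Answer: -2843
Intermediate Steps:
T(d) = 2 - d
(m(0, -51) + T(14)) - 2780 = (-51 + (2 - 1*14)) - 2780 = (-51 + (2 - 14)) - 2780 = (-51 - 12) - 2780 = -63 - 2780 = -2843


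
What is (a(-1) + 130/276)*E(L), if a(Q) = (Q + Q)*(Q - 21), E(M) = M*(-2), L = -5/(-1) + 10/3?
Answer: -153425/207 ≈ -741.18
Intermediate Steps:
L = 25/3 (L = -5*(-1) + 10*(⅓) = 5 + 10/3 = 25/3 ≈ 8.3333)
E(M) = -2*M
a(Q) = 2*Q*(-21 + Q) (a(Q) = (2*Q)*(-21 + Q) = 2*Q*(-21 + Q))
(a(-1) + 130/276)*E(L) = (2*(-1)*(-21 - 1) + 130/276)*(-2*25/3) = (2*(-1)*(-22) + 130*(1/276))*(-50/3) = (44 + 65/138)*(-50/3) = (6137/138)*(-50/3) = -153425/207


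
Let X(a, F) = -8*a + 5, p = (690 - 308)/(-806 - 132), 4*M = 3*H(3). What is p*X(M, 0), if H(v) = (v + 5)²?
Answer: 72389/469 ≈ 154.35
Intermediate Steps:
H(v) = (5 + v)²
M = 48 (M = (3*(5 + 3)²)/4 = (3*8²)/4 = (3*64)/4 = (¼)*192 = 48)
p = -191/469 (p = 382/(-938) = 382*(-1/938) = -191/469 ≈ -0.40725)
X(a, F) = 5 - 8*a
p*X(M, 0) = -191*(5 - 8*48)/469 = -191*(5 - 384)/469 = -191/469*(-379) = 72389/469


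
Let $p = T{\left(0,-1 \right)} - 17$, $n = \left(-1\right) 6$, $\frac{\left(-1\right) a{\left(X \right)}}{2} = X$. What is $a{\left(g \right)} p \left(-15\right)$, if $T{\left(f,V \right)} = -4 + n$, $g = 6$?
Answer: $-4860$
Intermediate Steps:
$a{\left(X \right)} = - 2 X$
$n = -6$
$T{\left(f,V \right)} = -10$ ($T{\left(f,V \right)} = -4 - 6 = -10$)
$p = -27$ ($p = -10 - 17 = -27$)
$a{\left(g \right)} p \left(-15\right) = \left(-2\right) 6 \left(-27\right) \left(-15\right) = \left(-12\right) \left(-27\right) \left(-15\right) = 324 \left(-15\right) = -4860$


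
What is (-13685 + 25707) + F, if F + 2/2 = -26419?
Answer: -14398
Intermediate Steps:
F = -26420 (F = -1 - 26419 = -26420)
(-13685 + 25707) + F = (-13685 + 25707) - 26420 = 12022 - 26420 = -14398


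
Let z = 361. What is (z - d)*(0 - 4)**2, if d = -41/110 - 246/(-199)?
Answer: 63067112/10945 ≈ 5762.2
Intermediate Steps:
d = 18901/21890 (d = -41*1/110 - 246*(-1/199) = -41/110 + 246/199 = 18901/21890 ≈ 0.86345)
(z - d)*(0 - 4)**2 = (361 - 1*18901/21890)*(0 - 4)**2 = (361 - 18901/21890)*(-4)**2 = (7883389/21890)*16 = 63067112/10945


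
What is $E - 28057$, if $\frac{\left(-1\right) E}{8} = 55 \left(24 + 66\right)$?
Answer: $-67657$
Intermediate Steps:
$E = -39600$ ($E = - 8 \cdot 55 \left(24 + 66\right) = - 8 \cdot 55 \cdot 90 = \left(-8\right) 4950 = -39600$)
$E - 28057 = -39600 - 28057 = -67657$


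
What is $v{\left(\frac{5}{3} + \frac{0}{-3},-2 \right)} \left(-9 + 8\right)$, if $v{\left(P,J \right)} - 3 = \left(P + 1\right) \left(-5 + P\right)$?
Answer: $\frac{53}{9} \approx 5.8889$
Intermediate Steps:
$v{\left(P,J \right)} = 3 + \left(1 + P\right) \left(-5 + P\right)$ ($v{\left(P,J \right)} = 3 + \left(P + 1\right) \left(-5 + P\right) = 3 + \left(1 + P\right) \left(-5 + P\right)$)
$v{\left(\frac{5}{3} + \frac{0}{-3},-2 \right)} \left(-9 + 8\right) = \left(-2 + \left(\frac{5}{3} + \frac{0}{-3}\right)^{2} - 4 \left(\frac{5}{3} + \frac{0}{-3}\right)\right) \left(-9 + 8\right) = \left(-2 + \left(5 \cdot \frac{1}{3} + 0 \left(- \frac{1}{3}\right)\right)^{2} - 4 \left(5 \cdot \frac{1}{3} + 0 \left(- \frac{1}{3}\right)\right)\right) \left(-1\right) = \left(-2 + \left(\frac{5}{3} + 0\right)^{2} - 4 \left(\frac{5}{3} + 0\right)\right) \left(-1\right) = \left(-2 + \left(\frac{5}{3}\right)^{2} - \frac{20}{3}\right) \left(-1\right) = \left(-2 + \frac{25}{9} - \frac{20}{3}\right) \left(-1\right) = \left(- \frac{53}{9}\right) \left(-1\right) = \frac{53}{9}$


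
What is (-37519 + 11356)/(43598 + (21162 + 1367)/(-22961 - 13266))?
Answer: -947807001/1579402217 ≈ -0.60011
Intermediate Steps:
(-37519 + 11356)/(43598 + (21162 + 1367)/(-22961 - 13266)) = -26163/(43598 + 22529/(-36227)) = -26163/(43598 + 22529*(-1/36227)) = -26163/(43598 - 22529/36227) = -26163/1579402217/36227 = -26163*36227/1579402217 = -947807001/1579402217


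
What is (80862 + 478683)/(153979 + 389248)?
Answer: 559545/543227 ≈ 1.0300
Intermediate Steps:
(80862 + 478683)/(153979 + 389248) = 559545/543227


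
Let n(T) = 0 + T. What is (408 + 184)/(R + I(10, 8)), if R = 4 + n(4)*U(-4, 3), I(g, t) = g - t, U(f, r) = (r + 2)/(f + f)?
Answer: 1184/7 ≈ 169.14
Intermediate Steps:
n(T) = T
U(f, r) = (2 + r)/(2*f) (U(f, r) = (2 + r)/((2*f)) = (2 + r)*(1/(2*f)) = (2 + r)/(2*f))
R = 3/2 (R = 4 + 4*((1/2)*(2 + 3)/(-4)) = 4 + 4*((1/2)*(-1/4)*5) = 4 + 4*(-5/8) = 4 - 5/2 = 3/2 ≈ 1.5000)
(408 + 184)/(R + I(10, 8)) = (408 + 184)/(3/2 + (10 - 1*8)) = 592/(3/2 + (10 - 8)) = 592/(3/2 + 2) = 592/(7/2) = 592*(2/7) = 1184/7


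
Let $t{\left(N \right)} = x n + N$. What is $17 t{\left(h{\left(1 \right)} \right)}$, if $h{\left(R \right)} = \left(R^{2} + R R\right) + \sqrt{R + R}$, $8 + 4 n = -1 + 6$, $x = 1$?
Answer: $\frac{85}{4} + 17 \sqrt{2} \approx 45.292$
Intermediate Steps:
$n = - \frac{3}{4}$ ($n = -2 + \frac{-1 + 6}{4} = -2 + \frac{1}{4} \cdot 5 = -2 + \frac{5}{4} = - \frac{3}{4} \approx -0.75$)
$h{\left(R \right)} = 2 R^{2} + \sqrt{2} \sqrt{R}$ ($h{\left(R \right)} = \left(R^{2} + R^{2}\right) + \sqrt{2 R} = 2 R^{2} + \sqrt{2} \sqrt{R}$)
$t{\left(N \right)} = - \frac{3}{4} + N$ ($t{\left(N \right)} = 1 \left(- \frac{3}{4}\right) + N = - \frac{3}{4} + N$)
$17 t{\left(h{\left(1 \right)} \right)} = 17 \left(- \frac{3}{4} + \left(2 \cdot 1^{2} + \sqrt{2} \sqrt{1}\right)\right) = 17 \left(- \frac{3}{4} + \left(2 \cdot 1 + \sqrt{2} \cdot 1\right)\right) = 17 \left(- \frac{3}{4} + \left(2 + \sqrt{2}\right)\right) = 17 \left(\frac{5}{4} + \sqrt{2}\right) = \frac{85}{4} + 17 \sqrt{2}$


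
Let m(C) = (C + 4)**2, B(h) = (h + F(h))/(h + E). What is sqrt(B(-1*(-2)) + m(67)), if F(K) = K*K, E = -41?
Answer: sqrt(851903)/13 ≈ 70.999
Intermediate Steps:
F(K) = K**2
B(h) = (h + h**2)/(-41 + h) (B(h) = (h + h**2)/(h - 41) = (h + h**2)/(-41 + h))
m(C) = (4 + C)**2
sqrt(B(-1*(-2)) + m(67)) = sqrt((-1*(-2))*(1 - 1*(-2))/(-41 - 1*(-2)) + (4 + 67)**2) = sqrt(2*(1 + 2)/(-41 + 2) + 71**2) = sqrt(2*3/(-39) + 5041) = sqrt(2*(-1/39)*3 + 5041) = sqrt(-2/13 + 5041) = sqrt(65531/13) = sqrt(851903)/13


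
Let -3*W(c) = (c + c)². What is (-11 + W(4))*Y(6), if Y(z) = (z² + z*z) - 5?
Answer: -6499/3 ≈ -2166.3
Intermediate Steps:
W(c) = -4*c²/3 (W(c) = -(c + c)²/3 = -4*c²/3)
Y(z) = -5 + 2*z² (Y(z) = (z² + z²) - 5 = 2*z² - 5 = -5 + 2*z²)
(-11 + W(4))*Y(6) = (-11 - 4/3*4²)*(-5 + 2*6²) = (-11 - 4/3*16)*(-5 + 2*36) = (-11 - 64/3)*(-5 + 72) = -97/3*67 = -6499/3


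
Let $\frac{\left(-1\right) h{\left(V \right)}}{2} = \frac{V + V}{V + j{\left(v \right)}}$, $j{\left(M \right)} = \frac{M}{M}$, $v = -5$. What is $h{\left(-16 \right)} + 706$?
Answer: $\frac{10526}{15} \approx 701.73$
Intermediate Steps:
$j{\left(M \right)} = 1$
$h{\left(V \right)} = - \frac{4 V}{1 + V}$ ($h{\left(V \right)} = - 2 \frac{V + V}{V + 1} = - 2 \frac{2 V}{1 + V} = - \frac{4 V}{1 + V}$)
$h{\left(-16 \right)} + 706 = \left(-4\right) \left(-16\right) \frac{1}{1 - 16} + 706 = \left(-4\right) \left(-16\right) \frac{1}{-15} + 706 = \left(-4\right) \left(-16\right) \left(- \frac{1}{15}\right) + 706 = - \frac{64}{15} + 706 = \frac{10526}{15}$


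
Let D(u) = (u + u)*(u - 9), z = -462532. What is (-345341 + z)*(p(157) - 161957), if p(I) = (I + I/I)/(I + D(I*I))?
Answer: 52977519829135627121/404900959 ≈ 1.3084e+11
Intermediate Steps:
D(u) = 2*u*(-9 + u) (D(u) = (2*u)*(-9 + u) = 2*u*(-9 + u))
p(I) = (1 + I)/(I + 2*I²*(-9 + I²)) (p(I) = (I + I/I)/(I + 2*(I*I)*(-9 + I*I)) = (I + 1)/(I + 2*I²*(-9 + I²)) = (1 + I)/(I + 2*I²*(-9 + I²)))
(-345341 + z)*(p(157) - 161957) = (-345341 - 462532)*((1 + 157)/(157*(1 + 2*157*(-9 + 157²))) - 161957) = -807873*((1/157)*158/(1 + 2*157*(-9 + 24649)) - 161957) = -807873*((1/157)*158/(1 + 2*157*24640) - 161957) = -807873*((1/157)*158/(1 + 7736960) - 161957) = -807873*((1/157)*158/7736961 - 161957) = -807873*((1/157)*(1/7736961)*158 - 161957) = -807873*(158/1214702877 - 161957) = -807873*(-196729633850131/1214702877) = 52977519829135627121/404900959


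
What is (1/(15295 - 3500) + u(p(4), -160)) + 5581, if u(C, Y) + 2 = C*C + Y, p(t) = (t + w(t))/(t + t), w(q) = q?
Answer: 63928901/11795 ≈ 5420.0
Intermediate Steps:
p(t) = 1 (p(t) = (t + t)/(t + t) = (2*t)/((2*t)) = (2*t)*(1/(2*t)) = 1)
u(C, Y) = -2 + Y + C**2 (u(C, Y) = -2 + (C*C + Y) = -2 + (C**2 + Y) = -2 + (Y + C**2) = -2 + Y + C**2)
(1/(15295 - 3500) + u(p(4), -160)) + 5581 = (1/(15295 - 3500) + (-2 - 160 + 1**2)) + 5581 = (1/11795 + (-2 - 160 + 1)) + 5581 = (1/11795 - 161) + 5581 = -1898994/11795 + 5581 = 63928901/11795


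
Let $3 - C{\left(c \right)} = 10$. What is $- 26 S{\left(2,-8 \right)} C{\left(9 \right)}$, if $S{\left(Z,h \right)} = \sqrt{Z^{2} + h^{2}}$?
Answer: $364 \sqrt{17} \approx 1500.8$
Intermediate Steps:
$C{\left(c \right)} = -7$ ($C{\left(c \right)} = 3 - 10 = -7$)
$- 26 S{\left(2,-8 \right)} C{\left(9 \right)} = - 26 \sqrt{2^{2} + \left(-8\right)^{2}} \left(-7\right) = - 26 \sqrt{4 + 64} \left(-7\right) = - 26 \sqrt{68} \left(-7\right) = - 26 \cdot 2 \sqrt{17} \left(-7\right) = - 52 \sqrt{17} \left(-7\right) = 364 \sqrt{17}$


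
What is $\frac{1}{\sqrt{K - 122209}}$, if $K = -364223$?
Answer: $- \frac{i \sqrt{3378}}{40536} \approx - 0.0014338 i$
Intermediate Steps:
$\frac{1}{\sqrt{K - 122209}} = \frac{1}{\sqrt{-364223 - 122209}} = \frac{1}{\sqrt{-486432}} = \frac{1}{12 i \sqrt{3378}} = - \frac{i \sqrt{3378}}{40536}$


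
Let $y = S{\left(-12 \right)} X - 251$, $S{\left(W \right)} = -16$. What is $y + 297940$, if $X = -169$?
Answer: $300393$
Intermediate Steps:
$y = 2453$ ($y = \left(-16\right) \left(-169\right) - 251 = 2704 - 251 = 2453$)
$y + 297940 = 2453 + 297940 = 300393$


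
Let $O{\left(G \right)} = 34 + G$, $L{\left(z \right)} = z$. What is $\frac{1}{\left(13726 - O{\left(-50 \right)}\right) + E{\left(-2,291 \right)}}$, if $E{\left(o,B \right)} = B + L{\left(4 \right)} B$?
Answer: $\frac{1}{15197} \approx 6.5802 \cdot 10^{-5}$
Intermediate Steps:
$E{\left(o,B \right)} = 5 B$ ($E{\left(o,B \right)} = B + 4 B = 5 B$)
$\frac{1}{\left(13726 - O{\left(-50 \right)}\right) + E{\left(-2,291 \right)}} = \frac{1}{\left(13726 - \left(34 - 50\right)\right) + 5 \cdot 291} = \frac{1}{\left(13726 - -16\right) + 1455} = \frac{1}{\left(13726 + 16\right) + 1455} = \frac{1}{13742 + 1455} = \frac{1}{15197}$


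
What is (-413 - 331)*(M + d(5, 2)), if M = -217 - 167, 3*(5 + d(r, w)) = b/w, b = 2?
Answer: 289168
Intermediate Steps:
d(r, w) = -5 + 2/(3*w) (d(r, w) = -5 + (2/w)/3 = -5 + 2/(3*w))
M = -384
(-413 - 331)*(M + d(5, 2)) = (-413 - 331)*(-384 + (-5 + (⅔)/2)) = -744*(-384 + (-5 + (⅔)*(½))) = -744*(-384 + (-5 + ⅓)) = -744*(-384 - 14/3) = -744*(-1166/3) = 289168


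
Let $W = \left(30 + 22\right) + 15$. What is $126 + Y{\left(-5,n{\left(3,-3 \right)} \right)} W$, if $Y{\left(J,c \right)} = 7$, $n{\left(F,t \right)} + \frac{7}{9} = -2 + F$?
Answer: $595$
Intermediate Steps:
$n{\left(F,t \right)} = - \frac{25}{9} + F$ ($n{\left(F,t \right)} = - \frac{7}{9} + \left(-2 + F\right) = - \frac{25}{9} + F$)
$W = 67$ ($W = 52 + 15 = 67$)
$126 + Y{\left(-5,n{\left(3,-3 \right)} \right)} W = 126 + 7 \cdot 67 = 126 + 469 = 595$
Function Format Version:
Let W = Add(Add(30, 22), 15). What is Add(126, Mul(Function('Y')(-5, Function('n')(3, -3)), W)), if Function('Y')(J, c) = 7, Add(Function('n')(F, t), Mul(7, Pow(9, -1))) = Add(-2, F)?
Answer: 595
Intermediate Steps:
Function('n')(F, t) = Add(Rational(-25, 9), F) (Function('n')(F, t) = Add(Rational(-7, 9), Add(-2, F)) = Add(Rational(-25, 9), F))
W = 67 (W = Add(52, 15) = 67)
Add(126, Mul(Function('Y')(-5, Function('n')(3, -3)), W)) = Add(126, Mul(7, 67)) = Add(126, 469) = 595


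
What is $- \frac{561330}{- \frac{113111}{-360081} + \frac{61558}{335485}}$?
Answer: $- \frac{6164514541763550}{5464810003} \approx -1.128 \cdot 10^{6}$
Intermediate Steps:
$- \frac{561330}{- \frac{113111}{-360081} + \frac{61558}{335485}} = - \frac{561330}{\left(-113111\right) \left(- \frac{1}{360081}\right) + 61558 \cdot \frac{1}{335485}} = - \frac{561330}{\frac{113111}{360081} + \frac{61558}{335485}} = - \frac{561330}{\frac{60112910033}{120801774285}} = \left(-561330\right) \frac{120801774285}{60112910033} = - \frac{6164514541763550}{5464810003}$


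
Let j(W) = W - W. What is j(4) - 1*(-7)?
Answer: 7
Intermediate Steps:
j(W) = 0
j(4) - 1*(-7) = 0 - 1*(-7) = 0 + 7 = 7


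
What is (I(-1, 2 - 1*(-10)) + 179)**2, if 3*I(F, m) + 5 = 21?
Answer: 305809/9 ≈ 33979.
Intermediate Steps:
I(F, m) = 16/3 (I(F, m) = -5/3 + (1/3)*21 = -5/3 + 7 = 16/3)
(I(-1, 2 - 1*(-10)) + 179)**2 = (16/3 + 179)**2 = (553/3)**2 = 305809/9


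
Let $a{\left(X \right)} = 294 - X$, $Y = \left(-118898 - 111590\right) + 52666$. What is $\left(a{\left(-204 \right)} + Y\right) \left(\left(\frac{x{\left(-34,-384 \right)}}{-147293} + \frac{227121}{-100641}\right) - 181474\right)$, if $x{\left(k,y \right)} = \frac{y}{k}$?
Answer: $\frac{2703161852853351733116}{84001050607} \approx 3.218 \cdot 10^{10}$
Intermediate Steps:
$Y = -177822$ ($Y = -230488 + 52666 = -177822$)
$\left(a{\left(-204 \right)} + Y\right) \left(\left(\frac{x{\left(-34,-384 \right)}}{-147293} + \frac{227121}{-100641}\right) - 181474\right) = \left(\left(294 - -204\right) - 177822\right) \left(\left(\frac{\left(-384\right) \frac{1}{-34}}{-147293} + \frac{227121}{-100641}\right) - 181474\right) = \left(\left(294 + 204\right) - 177822\right) \left(\left(\left(-384\right) \left(- \frac{1}{34}\right) \left(- \frac{1}{147293}\right) + 227121 \left(- \frac{1}{100641}\right)\right) - 181474\right) = \left(498 - 177822\right) \left(\left(\frac{192}{17} \left(- \frac{1}{147293}\right) - \frac{75707}{33547}\right) - 181474\right) = - 177324 \left(\left(- \frac{192}{2503981} - \frac{75707}{33547}\right) - 181474\right) = - 177324 \left(- \frac{189575330591}{84001050607} - 181474\right) = \left(-177324\right) \left(- \frac{15244196233185309}{84001050607}\right) = \frac{2703161852853351733116}{84001050607}$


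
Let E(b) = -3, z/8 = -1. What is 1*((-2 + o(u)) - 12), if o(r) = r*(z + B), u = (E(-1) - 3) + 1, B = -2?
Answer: 36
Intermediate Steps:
z = -8 (z = 8*(-1) = -8)
u = -5 (u = (-3 - 3) + 1 = -6 + 1 = -5)
o(r) = -10*r (o(r) = r*(-8 - 2) = r*(-10) = -10*r)
1*((-2 + o(u)) - 12) = 1*((-2 - 10*(-5)) - 12) = 1*((-2 + 50) - 12) = 1*(48 - 12) = 1*36 = 36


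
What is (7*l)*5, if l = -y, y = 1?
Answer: -35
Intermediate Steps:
l = -1 (l = -1*1 = -1)
(7*l)*5 = (7*(-1))*5 = -7*5 = -35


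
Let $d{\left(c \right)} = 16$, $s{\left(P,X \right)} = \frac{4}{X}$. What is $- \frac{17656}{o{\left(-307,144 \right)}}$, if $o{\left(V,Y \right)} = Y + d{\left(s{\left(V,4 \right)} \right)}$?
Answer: $- \frac{2207}{20} \approx -110.35$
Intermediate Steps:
$o{\left(V,Y \right)} = 16 + Y$ ($o{\left(V,Y \right)} = Y + 16 = 16 + Y$)
$- \frac{17656}{o{\left(-307,144 \right)}} = - \frac{17656}{16 + 144} = - \frac{17656}{160} = \left(-17656\right) \frac{1}{160} = - \frac{2207}{20}$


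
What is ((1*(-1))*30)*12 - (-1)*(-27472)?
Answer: -27832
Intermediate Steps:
((1*(-1))*30)*12 - (-1)*(-27472) = -1*30*12 - 1*27472 = -30*12 - 27472 = -360 - 27472 = -27832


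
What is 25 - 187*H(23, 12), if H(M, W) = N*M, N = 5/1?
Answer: -21480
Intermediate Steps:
N = 5 (N = 5*1 = 5)
H(M, W) = 5*M
25 - 187*H(23, 12) = 25 - 935*23 = 25 - 187*115 = 25 - 21505 = -21480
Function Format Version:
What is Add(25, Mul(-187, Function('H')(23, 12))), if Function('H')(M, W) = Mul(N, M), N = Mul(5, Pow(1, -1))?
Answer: -21480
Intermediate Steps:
N = 5 (N = Mul(5, 1) = 5)
Function('H')(M, W) = Mul(5, M)
Add(25, Mul(-187, Function('H')(23, 12))) = Add(25, Mul(-187, Mul(5, 23))) = Add(25, Mul(-187, 115)) = Add(25, -21505) = -21480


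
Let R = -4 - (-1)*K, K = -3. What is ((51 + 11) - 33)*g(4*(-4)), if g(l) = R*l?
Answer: 3248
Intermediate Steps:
R = -7 (R = -4 - (-1)*(-3) = -4 - 1*3 = -4 - 3 = -7)
g(l) = -7*l
((51 + 11) - 33)*g(4*(-4)) = ((51 + 11) - 33)*(-28*(-4)) = (62 - 33)*(-7*(-16)) = 29*112 = 3248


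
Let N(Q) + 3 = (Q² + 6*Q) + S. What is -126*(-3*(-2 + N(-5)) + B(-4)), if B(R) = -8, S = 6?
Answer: -504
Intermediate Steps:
N(Q) = 3 + Q² + 6*Q (N(Q) = -3 + ((Q² + 6*Q) + 6) = -3 + (6 + Q² + 6*Q) = 3 + Q² + 6*Q)
-126*(-3*(-2 + N(-5)) + B(-4)) = -126*(-3*(-2 + (3 + (-5)² + 6*(-5))) - 8) = -126*(-3*(-2 + (3 + 25 - 30)) - 8) = -126*(-3*(-2 - 2) - 8) = -126*(-3*(-4) - 8) = -126*(12 - 8) = -126*4 = -504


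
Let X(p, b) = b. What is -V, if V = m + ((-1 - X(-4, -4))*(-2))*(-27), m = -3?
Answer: -159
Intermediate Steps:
V = 159 (V = -3 + ((-1 - 1*(-4))*(-2))*(-27) = -3 + ((-1 + 4)*(-2))*(-27) = -3 + (3*(-2))*(-27) = -3 - 6*(-27) = -3 + 162 = 159)
-V = -1*159 = -159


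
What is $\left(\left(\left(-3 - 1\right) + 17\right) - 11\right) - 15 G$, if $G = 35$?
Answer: $-523$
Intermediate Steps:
$\left(\left(\left(-3 - 1\right) + 17\right) - 11\right) - 15 G = \left(\left(\left(-3 - 1\right) + 17\right) - 11\right) - 525 = \left(\left(-4 + 17\right) - 11\right) - 525 = \left(13 - 11\right) - 525 = 2 - 525 = -523$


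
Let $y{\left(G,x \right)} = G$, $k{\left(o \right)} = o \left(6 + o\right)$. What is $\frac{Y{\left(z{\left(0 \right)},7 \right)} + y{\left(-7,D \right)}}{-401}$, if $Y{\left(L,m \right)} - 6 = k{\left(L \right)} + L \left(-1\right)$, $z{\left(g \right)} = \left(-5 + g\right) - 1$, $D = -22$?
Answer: $- \frac{5}{401} \approx -0.012469$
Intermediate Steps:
$z{\left(g \right)} = -6 + g$
$Y{\left(L,m \right)} = 6 - L + L \left(6 + L\right)$ ($Y{\left(L,m \right)} = 6 + \left(L \left(6 + L\right) + L \left(-1\right)\right) = 6 + \left(L \left(6 + L\right) - L\right) = 6 + \left(- L + L \left(6 + L\right)\right) = 6 - L + L \left(6 + L\right)$)
$\frac{Y{\left(z{\left(0 \right)},7 \right)} + y{\left(-7,D \right)}}{-401} = \frac{\left(6 - \left(-6 + 0\right) + \left(-6 + 0\right) \left(6 + \left(-6 + 0\right)\right)\right) - 7}{-401} = - \frac{\left(6 - -6 - 6 \left(6 - 6\right)\right) - 7}{401} = - \frac{\left(6 + 6 - 0\right) - 7}{401} = - \frac{\left(6 + 6 + 0\right) - 7}{401} = - \frac{12 - 7}{401} = \left(- \frac{1}{401}\right) 5 = - \frac{5}{401}$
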